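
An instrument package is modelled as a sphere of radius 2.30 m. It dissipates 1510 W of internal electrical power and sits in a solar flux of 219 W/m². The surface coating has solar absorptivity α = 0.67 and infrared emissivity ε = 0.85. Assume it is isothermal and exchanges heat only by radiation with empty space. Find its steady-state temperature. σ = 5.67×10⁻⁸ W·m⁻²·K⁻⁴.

T ≈ 187 K

At steady state, absorbed solar power + internal power = radiated power.
Absorbed: α·S·A_cross = 0.67·219·16.62 = 2439 W (cross-section πr²).
Total input = 2439 + 1510 = 3949 W.
Radiated: εσ·A_surf·T⁴ with A_surf = 4πr² = 66.48 m².
T⁴ = 3949/(0.85·5.67×10⁻⁸·66.48) = 1.232×10⁹ K⁴.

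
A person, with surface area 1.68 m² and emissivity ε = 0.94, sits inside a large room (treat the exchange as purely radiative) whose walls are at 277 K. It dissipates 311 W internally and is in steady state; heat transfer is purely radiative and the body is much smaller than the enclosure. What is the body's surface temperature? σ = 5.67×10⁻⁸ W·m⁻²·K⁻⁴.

T ≈ 311 K

For a small grey body in a large enclosure, net radiated power = εσA(T⁴ − T_w⁴).
Steady state: P = εσA(T⁴ − T_w⁴) with A = 1.68 m².
T⁴ = P/(εσA) + T_w⁴ = 311/(0.94·5.67×10⁻⁸·1.680) + (277)⁴
    = 3.473×10⁹ + 5.887×10⁹ = 9.361×10⁹ K⁴.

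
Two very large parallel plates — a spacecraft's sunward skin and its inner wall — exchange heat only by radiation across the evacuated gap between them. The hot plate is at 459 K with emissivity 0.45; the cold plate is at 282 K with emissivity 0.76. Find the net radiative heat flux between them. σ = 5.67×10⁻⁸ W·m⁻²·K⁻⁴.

q ≈ 850 W/m²

For two infinite grey parallel plates, q = σ(T₁⁴ − T₂⁴)/(1/ε₁ + 1/ε₂ − 1).
T₁⁴ − T₂⁴ = 4.439×10¹⁰ − 6.324×10⁹ = 3.806×10¹⁰ K⁴.
1/ε₁ + 1/ε₂ − 1 = 2.222 + 1.316 − 1 = 2.538.
q = 5.67×10⁻⁸ × 3.806×10¹⁰ / 2.538.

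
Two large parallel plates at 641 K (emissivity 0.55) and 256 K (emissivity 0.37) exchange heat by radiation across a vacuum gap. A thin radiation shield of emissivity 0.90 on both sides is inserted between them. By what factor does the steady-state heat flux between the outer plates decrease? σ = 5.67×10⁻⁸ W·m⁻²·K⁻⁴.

Without shield: q₀ = σΔ(T⁴)/(1/ε₁+1/ε₂−1) with denominator 3.521.
With shield the two gaps are in series; the resistances add: (1/ε₁+1/ε_s−1)+(1/ε_s+1/ε₂−1) = 1.929+2.814 = 4.743.
Heat-flux ratio q₀/q = 4.743/3.521.

factor ≈ 1.35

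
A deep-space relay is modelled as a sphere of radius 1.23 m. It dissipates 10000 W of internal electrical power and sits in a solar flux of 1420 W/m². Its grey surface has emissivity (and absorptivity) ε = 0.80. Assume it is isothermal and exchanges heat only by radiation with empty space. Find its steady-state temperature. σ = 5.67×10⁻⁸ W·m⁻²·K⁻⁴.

T ≈ 366 K

At steady state, absorbed solar power + internal power = radiated power.
Absorbed: α·S·A_cross = 0.80·1420·4.753 = 5399 W (cross-section πr²).
Total input = 5399 + 10000 = 15400 W.
Radiated: εσ·A_surf·T⁴ with A_surf = 4πr² = 19.01 m².
T⁴ = 15400/(0.80·5.67×10⁻⁸·19.01) = 1.786×10¹⁰ K⁴.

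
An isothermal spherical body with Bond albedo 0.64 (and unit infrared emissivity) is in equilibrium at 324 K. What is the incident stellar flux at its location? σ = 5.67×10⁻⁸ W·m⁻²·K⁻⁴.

S ≈ 6940 W/m²

(1−a)S·πr² = σ·4πr²·T⁴ ⇒ S = 4σT⁴/(1−a).
S = 4·5.67×10⁻⁸·1.102×10¹⁰/0.360.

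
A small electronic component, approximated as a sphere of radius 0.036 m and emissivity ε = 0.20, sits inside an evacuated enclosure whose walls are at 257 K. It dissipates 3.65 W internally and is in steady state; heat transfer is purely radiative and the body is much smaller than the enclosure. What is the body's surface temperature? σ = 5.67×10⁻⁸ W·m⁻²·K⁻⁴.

T ≈ 394 K

For a small grey body in a large enclosure, net radiated power = εσA(T⁴ − T_w⁴).
Steady state: P = εσA(T⁴ − T_w⁴) with A = 4πr² = 0.01629 m².
T⁴ = P/(εσA) + T_w⁴ = 3.65/(0.20·5.67×10⁻⁸·0.01629) + (257)⁴
    = 1.976×10¹⁰ + 4.362×10⁹ = 2.413×10¹⁰ K⁴.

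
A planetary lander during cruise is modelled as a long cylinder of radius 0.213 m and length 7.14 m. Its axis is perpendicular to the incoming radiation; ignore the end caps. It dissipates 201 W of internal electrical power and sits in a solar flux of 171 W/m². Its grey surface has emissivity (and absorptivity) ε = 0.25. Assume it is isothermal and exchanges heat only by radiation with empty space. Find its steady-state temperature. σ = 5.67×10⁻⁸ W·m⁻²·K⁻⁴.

At steady state, absorbed solar power + internal power = radiated power.
Absorbed: α·S·A_cross = 0.25·171·3.042 = 130.0 W (cross-section 2rL).
Total input = 130.0 + 201 = 331.0 W.
Radiated: εσ·A_surf·T⁴ with A_surf = 2πrL = 9.556 m².
T⁴ = 331.0/(0.25·5.67×10⁻⁸·9.556) = 2.444×10⁹ K⁴.

T ≈ 222 K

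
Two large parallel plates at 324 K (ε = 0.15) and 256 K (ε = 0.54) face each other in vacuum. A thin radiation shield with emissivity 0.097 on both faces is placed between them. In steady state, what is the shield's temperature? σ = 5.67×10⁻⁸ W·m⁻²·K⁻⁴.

T_s ≈ 290 K

In steady state the net flux on the hot side equals that on the cold side.
σ(T₁⁴−T_s⁴)/D₁ = σ(T_s⁴−T₂⁴)/D₂, with D₁ = 1/ε₁+1/ε_s−1 = 15.98, D₂ = 1/ε_s+1/ε₂−1 = 11.16.
Solve for T_s⁴: T_s⁴ = (D₂·T₁⁴ + D₁·T₂⁴)/(D₁+D₂) = 7.061×10⁹ K⁴.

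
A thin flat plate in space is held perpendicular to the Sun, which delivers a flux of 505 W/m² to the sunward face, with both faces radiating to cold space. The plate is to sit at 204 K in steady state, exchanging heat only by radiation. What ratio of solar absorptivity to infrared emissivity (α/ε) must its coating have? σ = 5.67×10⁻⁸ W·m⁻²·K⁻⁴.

α/ε ≈ 0.389

Balance: αS·A = εσ·2A·T⁴ ⇒ α/ε = 2σT⁴/S.
α/ε = 2·5.67×10⁻⁸·(204)⁴/505 = 2·5.67×10⁻⁸·1.732×10⁹/505.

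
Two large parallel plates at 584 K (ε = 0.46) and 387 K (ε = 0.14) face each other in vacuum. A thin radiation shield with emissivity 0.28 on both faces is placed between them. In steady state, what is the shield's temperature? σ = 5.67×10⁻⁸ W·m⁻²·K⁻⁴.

In steady state the net flux on the hot side equals that on the cold side.
σ(T₁⁴−T_s⁴)/D₁ = σ(T_s⁴−T₂⁴)/D₂, with D₁ = 1/ε₁+1/ε_s−1 = 4.745, D₂ = 1/ε_s+1/ε₂−1 = 9.714.
Solve for T_s⁴: T_s⁴ = (D₂·T₁⁴ + D₁·T₂⁴)/(D₁+D₂) = 8.551×10¹⁰ K⁴.

T_s ≈ 541 K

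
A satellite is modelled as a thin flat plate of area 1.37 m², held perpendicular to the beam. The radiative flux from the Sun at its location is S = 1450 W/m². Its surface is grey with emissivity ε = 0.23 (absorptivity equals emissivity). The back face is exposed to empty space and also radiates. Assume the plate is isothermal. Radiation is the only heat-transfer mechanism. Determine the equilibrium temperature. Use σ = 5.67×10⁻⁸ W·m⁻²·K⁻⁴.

T ≈ 336 K

At equilibrium, absorbed power = emitted power.
Absorbing cross-section = A = 1.370 m²; emitting surface = 2A = 2.740 m² (ratio 2).
εS·A_cross = εσ·A_surf·T⁴  ⇒  T⁴ = S/(2σ)   (ε cancels).
T⁴ = 1450/(2·5.67×10⁻⁸) = 1.279×10¹⁰ K⁴.
T = (1.279×10¹⁰)^(1/4).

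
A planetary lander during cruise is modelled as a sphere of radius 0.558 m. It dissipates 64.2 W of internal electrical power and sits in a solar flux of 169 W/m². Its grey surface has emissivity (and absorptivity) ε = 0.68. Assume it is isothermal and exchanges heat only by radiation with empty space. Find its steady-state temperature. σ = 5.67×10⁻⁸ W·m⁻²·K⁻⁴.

T ≈ 185 K

At steady state, absorbed solar power + internal power = radiated power.
Absorbed: α·S·A_cross = 0.68·169·0.9782 = 112.4 W (cross-section πr²).
Total input = 112.4 + 64.2 = 176.6 W.
Radiated: εσ·A_surf·T⁴ with A_surf = 4πr² = 3.913 m².
T⁴ = 176.6/(0.68·5.67×10⁻⁸·3.913) = 1.171×10⁹ K⁴.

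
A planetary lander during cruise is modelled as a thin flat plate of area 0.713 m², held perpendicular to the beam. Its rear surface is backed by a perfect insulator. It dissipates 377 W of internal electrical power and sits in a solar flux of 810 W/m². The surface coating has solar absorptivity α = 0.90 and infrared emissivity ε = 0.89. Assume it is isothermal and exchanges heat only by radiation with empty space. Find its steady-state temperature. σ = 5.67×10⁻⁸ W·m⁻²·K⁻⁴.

T ≈ 397 K

At steady state, absorbed solar power + internal power = radiated power.
Absorbed: α·S·A_cross = 0.90·810·0.7130 = 519.8 W (cross-section A).
Total input = 519.8 + 377 = 896.8 W.
Radiated: εσ·A_surf·T⁴ with A_surf = A = 0.7130 m².
T⁴ = 896.8/(0.89·5.67×10⁻⁸·0.7130) = 2.492×10¹⁰ K⁴.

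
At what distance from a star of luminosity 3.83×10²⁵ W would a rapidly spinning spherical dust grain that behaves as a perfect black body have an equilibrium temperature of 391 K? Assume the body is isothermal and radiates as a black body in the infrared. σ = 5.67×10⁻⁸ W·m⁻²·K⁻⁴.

For an isothermal black-emitting sphere, (1−a)S·πr² = σ·4πr²·T⁴ ⇒ S = 4σT⁴/(1−a).
S = 4·5.67×10⁻⁸·(391)⁴/1.00 = 5301 W/m².
Flux falls as S = L/(4πd²), so d = √(L/(4πS)) = √(3.83×10²⁵/(4π·5301)).

d ≈ 2.40×10¹⁰ m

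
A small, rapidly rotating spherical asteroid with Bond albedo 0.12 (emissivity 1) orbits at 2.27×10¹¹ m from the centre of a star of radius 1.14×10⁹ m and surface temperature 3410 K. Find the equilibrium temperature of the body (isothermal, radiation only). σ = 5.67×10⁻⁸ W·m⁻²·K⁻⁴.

T ≈ 166 K

The star's surface emits σT_*⁴; at distance d the flux is S = σT_*⁴(R_*/d)².
S = 5.67×10⁻⁸·(3410)⁴·(1.14×10⁹/2.27×10¹¹)² = 193.4 W/m².
For an isothermal sphere T⁴ = (1−a)S/(4σ) = 7.502×10⁸ K⁴.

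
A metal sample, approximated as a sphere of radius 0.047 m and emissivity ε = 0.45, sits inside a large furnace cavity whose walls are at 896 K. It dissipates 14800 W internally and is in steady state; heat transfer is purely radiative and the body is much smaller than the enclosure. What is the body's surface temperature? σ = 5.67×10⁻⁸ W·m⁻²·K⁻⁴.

T ≈ 2150 K

For a small grey body in a large enclosure, net radiated power = εσA(T⁴ − T_w⁴).
Steady state: P = εσA(T⁴ − T_w⁴) with A = 4πr² = 0.02776 m².
T⁴ = P/(εσA) + T_w⁴ = 14800/(0.45·5.67×10⁻⁸·0.02776) + (896)⁴
    = 2.090×10¹³ + 6.445×10¹¹ = 2.154×10¹³ K⁴.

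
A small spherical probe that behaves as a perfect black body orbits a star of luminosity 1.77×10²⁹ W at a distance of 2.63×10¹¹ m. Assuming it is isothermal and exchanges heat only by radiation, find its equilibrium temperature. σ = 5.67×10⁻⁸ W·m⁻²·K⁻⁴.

T ≈ 973 K

First find the stellar flux at distance d: S = L/(4πd²) = 1.77×10²⁹/(4π·(2.63×10¹¹)²) = 2.036×10⁵ W/m².
For an isothermal sphere, absorbed (1−a)S·πr² = emitted σ·4πr²·T⁴, so T⁴ = (1−a)S/(4σ).
T⁴ = 1.00·2.036×10⁵/(4·5.67×10⁻⁸) = 8.979×10¹¹ K⁴.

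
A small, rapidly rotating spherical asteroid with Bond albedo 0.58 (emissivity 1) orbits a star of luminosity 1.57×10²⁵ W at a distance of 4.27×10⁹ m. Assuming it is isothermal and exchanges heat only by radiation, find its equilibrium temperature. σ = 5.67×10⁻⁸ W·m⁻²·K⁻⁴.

First find the stellar flux at distance d: S = L/(4πd²) = 1.57×10²⁵/(4π·(4.27×10⁹)²) = 68520 W/m².
For an isothermal sphere, absorbed (1−a)S·πr² = emitted σ·4πr²·T⁴, so T⁴ = (1−a)S/(4σ).
T⁴ = 0.420·68520/(4·5.67×10⁻⁸) = 1.269×10¹¹ K⁴.

T ≈ 597 K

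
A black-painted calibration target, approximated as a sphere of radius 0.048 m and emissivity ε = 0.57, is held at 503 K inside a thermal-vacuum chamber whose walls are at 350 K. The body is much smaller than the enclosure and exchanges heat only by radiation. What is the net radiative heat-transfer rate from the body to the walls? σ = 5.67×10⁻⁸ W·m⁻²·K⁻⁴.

For a small grey body in a large enclosure: P_net = εσA(T_body⁴ − T_wall⁴).
A = 4πr² = 0.02895 m²; T_body⁴ − T_wall⁴ = 6.401×10¹⁰ − 1.501×10¹⁰ = 4.901×10¹⁰ K⁴.
|P_net| = 0.57·5.67×10⁻⁸·0.02895·4.901×10¹⁰.

P_net ≈ 45.9 W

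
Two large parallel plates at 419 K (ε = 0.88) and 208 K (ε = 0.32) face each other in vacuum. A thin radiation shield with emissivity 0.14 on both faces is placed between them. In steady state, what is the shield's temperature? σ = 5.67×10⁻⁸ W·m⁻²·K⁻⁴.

In steady state the net flux on the hot side equals that on the cold side.
σ(T₁⁴−T_s⁴)/D₁ = σ(T_s⁴−T₂⁴)/D₂, with D₁ = 1/ε₁+1/ε_s−1 = 7.279, D₂ = 1/ε_s+1/ε₂−1 = 9.268.
Solve for T_s⁴: T_s⁴ = (D₂·T₁⁴ + D₁·T₂⁴)/(D₁+D₂) = 1.809×10¹⁰ K⁴.

T_s ≈ 367 K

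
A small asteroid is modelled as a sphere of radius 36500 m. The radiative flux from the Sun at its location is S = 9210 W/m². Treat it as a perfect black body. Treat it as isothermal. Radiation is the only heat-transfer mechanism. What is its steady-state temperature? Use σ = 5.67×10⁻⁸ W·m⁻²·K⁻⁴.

T ≈ 449 K

At equilibrium, absorbed power = emitted power.
Absorbing cross-section = πr² = 4.185×10⁹ m²; emitting surface = 4πr² = 1.674×10¹⁰ m² (ratio 4).
S·A_cross = εσ·A_surf·T⁴  ⇒  T⁴ = S/(4σ).
T⁴ = 1.00·9210/(4·5.67×10⁻⁸) = 4.061×10¹⁰ K⁴.
T = (4.061×10¹⁰)^(1/4).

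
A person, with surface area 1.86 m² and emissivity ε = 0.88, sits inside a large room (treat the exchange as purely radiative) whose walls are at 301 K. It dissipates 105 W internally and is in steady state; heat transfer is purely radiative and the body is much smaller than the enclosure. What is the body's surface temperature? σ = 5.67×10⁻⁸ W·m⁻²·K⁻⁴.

T ≈ 311 K

For a small grey body in a large enclosure, net radiated power = εσA(T⁴ − T_w⁴).
Steady state: P = εσA(T⁴ − T_w⁴) with A = 1.86 m².
T⁴ = P/(εσA) + T_w⁴ = 105/(0.88·5.67×10⁻⁸·1.860) + (301)⁴
    = 1.131×10⁹ + 8.209×10⁹ = 9.340×10⁹ K⁴.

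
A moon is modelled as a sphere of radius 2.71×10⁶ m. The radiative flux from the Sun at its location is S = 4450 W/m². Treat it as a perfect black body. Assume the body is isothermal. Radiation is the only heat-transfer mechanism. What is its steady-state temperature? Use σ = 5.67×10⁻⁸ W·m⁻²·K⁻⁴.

T ≈ 374 K

At equilibrium, absorbed power = emitted power.
Absorbing cross-section = πr² = 2.307×10¹³ m²; emitting surface = 4πr² = 9.229×10¹³ m² (ratio 4).
S·A_cross = εσ·A_surf·T⁴  ⇒  T⁴ = S/(4σ).
T⁴ = 1.00·4450/(4·5.67×10⁻⁸) = 1.962×10¹⁰ K⁴.
T = (1.962×10¹⁰)^(1/4).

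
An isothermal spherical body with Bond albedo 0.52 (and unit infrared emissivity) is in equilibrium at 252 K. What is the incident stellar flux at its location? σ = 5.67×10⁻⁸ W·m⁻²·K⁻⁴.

S ≈ 1910 W/m²

(1−a)S·πr² = σ·4πr²·T⁴ ⇒ S = 4σT⁴/(1−a).
S = 4·5.67×10⁻⁸·4.033×10⁹/0.480.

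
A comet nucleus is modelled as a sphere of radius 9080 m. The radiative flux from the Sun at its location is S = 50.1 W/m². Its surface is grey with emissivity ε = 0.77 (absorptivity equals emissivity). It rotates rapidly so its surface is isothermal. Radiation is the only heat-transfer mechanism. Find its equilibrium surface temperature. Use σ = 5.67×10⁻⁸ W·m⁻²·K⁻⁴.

T ≈ 122 K

At equilibrium, absorbed power = emitted power.
Absorbing cross-section = πr² = 2.590×10⁸ m²; emitting surface = 4πr² = 1.036×10⁹ m² (ratio 4).
εS·A_cross = εσ·A_surf·T⁴  ⇒  T⁴ = S/(4σ)   (ε cancels).
T⁴ = 50.1/(4·5.67×10⁻⁸) = 2.209×10⁸ K⁴.
T = (2.209×10⁸)^(1/4).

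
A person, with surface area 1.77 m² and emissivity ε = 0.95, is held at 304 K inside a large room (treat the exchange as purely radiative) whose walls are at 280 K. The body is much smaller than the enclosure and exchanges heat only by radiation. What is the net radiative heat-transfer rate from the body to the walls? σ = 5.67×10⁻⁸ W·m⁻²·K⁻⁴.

For a small grey body in a large enclosure: P_net = εσA(T_body⁴ − T_wall⁴).
A = 1.77 m²; T_body⁴ − T_wall⁴ = 8.541×10⁹ − 6.147×10⁹ = 2.394×10⁹ K⁴.
|P_net| = 0.95·5.67×10⁻⁸·1.770·2.394×10⁹.

P_net ≈ 228 W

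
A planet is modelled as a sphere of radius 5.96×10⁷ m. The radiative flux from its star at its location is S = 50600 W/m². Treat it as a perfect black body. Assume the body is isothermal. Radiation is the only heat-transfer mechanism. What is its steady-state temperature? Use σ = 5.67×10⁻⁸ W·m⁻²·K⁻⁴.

T ≈ 687 K

At equilibrium, absorbed power = emitted power.
Absorbing cross-section = πr² = 1.116×10¹⁶ m²; emitting surface = 4πr² = 4.464×10¹⁶ m² (ratio 4).
S·A_cross = εσ·A_surf·T⁴  ⇒  T⁴ = S/(4σ).
T⁴ = 1.00·50600/(4·5.67×10⁻⁸) = 2.231×10¹¹ K⁴.
T = (2.231×10¹¹)^(1/4).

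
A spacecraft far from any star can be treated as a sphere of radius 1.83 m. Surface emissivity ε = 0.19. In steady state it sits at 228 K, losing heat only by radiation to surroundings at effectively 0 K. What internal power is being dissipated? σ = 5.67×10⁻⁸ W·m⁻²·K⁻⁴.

Steady state: P = εσA T⁴.
A = 4πr² = 42.08 m²; T⁴ = (228)⁴ = 2.702×10⁹ K⁴.
P = 0.19 × 5.67×10⁻⁸ × 42.08 × 2.702×10⁹.

P ≈ 1230 W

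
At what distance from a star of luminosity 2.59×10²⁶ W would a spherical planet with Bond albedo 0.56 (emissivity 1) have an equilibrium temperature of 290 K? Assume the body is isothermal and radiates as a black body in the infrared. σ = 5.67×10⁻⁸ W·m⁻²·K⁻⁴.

For an isothermal black-emitting sphere, (1−a)S·πr² = σ·4πr²·T⁴ ⇒ S = 4σT⁴/(1−a).
S = 4·5.67×10⁻⁸·(290)⁴/0.440 = 3646 W/m².
Flux falls as S = L/(4πd²), so d = √(L/(4πS)) = √(2.59×10²⁶/(4π·3646)).

d ≈ 7.52×10¹⁰ m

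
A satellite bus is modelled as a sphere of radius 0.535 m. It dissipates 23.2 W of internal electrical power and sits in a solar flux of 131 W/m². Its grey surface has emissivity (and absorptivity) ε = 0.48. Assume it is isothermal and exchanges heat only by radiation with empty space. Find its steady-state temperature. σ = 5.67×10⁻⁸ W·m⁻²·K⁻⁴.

At steady state, absorbed solar power + internal power = radiated power.
Absorbed: α·S·A_cross = 0.48·131·0.8992 = 56.54 W (cross-section πr²).
Total input = 56.54 + 23.2 = 79.74 W.
Radiated: εσ·A_surf·T⁴ with A_surf = 4πr² = 3.597 m².
T⁴ = 79.74/(0.48·5.67×10⁻⁸·3.597) = 8.146×10⁸ K⁴.

T ≈ 169 K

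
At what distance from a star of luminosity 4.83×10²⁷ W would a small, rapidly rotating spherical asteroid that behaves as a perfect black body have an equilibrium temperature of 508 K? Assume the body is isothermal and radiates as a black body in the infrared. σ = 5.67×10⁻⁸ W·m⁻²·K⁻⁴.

d ≈ 1.60×10¹¹ m

For an isothermal black-emitting sphere, (1−a)S·πr² = σ·4πr²·T⁴ ⇒ S = 4σT⁴/(1−a).
S = 4·5.67×10⁻⁸·(508)⁴/1.00 = 15100 W/m².
Flux falls as S = L/(4πd²), so d = √(L/(4πS)) = √(4.83×10²⁷/(4π·15100)).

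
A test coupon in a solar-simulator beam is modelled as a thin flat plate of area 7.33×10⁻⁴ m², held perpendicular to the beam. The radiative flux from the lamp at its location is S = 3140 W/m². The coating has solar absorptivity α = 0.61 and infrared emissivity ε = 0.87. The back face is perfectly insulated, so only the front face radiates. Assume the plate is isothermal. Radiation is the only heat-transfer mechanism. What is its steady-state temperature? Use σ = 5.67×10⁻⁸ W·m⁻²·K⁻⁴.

At equilibrium, absorbed power = emitted power.
Absorbing cross-section = A = 7.330×10⁻⁴ m²; emitting surface = A = 7.330×10⁻⁴ m² (ratio 1).
αS·A_cross = εσ·A_surf·T⁴  ⇒  T⁴ = αS/(ε·1σ).
T⁴ = 0.610·3140/(0.87·1·5.67×10⁻⁸) = 3.883×10¹⁰ K⁴.
T = (3.883×10¹⁰)^(1/4).

T ≈ 444 K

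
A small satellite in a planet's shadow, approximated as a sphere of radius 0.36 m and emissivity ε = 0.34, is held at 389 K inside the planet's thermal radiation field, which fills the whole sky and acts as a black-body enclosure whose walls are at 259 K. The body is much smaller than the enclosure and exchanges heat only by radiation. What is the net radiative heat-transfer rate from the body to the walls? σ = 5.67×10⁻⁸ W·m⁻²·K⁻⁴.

P_net ≈ 578 W

For a small grey body in a large enclosure: P_net = εσA(T_body⁴ − T_wall⁴).
A = 4πr² = 1.629 m²; T_body⁴ − T_wall⁴ = 2.290×10¹⁰ − 4.500×10⁹ = 1.840×10¹⁰ K⁴.
|P_net| = 0.34·5.67×10⁻⁸·1.629·1.840×10¹⁰.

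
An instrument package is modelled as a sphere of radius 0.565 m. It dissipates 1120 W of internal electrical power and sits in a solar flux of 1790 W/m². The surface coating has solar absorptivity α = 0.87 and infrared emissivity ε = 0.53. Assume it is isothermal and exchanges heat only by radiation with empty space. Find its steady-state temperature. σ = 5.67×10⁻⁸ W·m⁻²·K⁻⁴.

T ≈ 386 K

At steady state, absorbed solar power + internal power = radiated power.
Absorbed: α·S·A_cross = 0.87·1790·1.003 = 1562 W (cross-section πr²).
Total input = 1562 + 1120 = 2682 W.
Radiated: εσ·A_surf·T⁴ with A_surf = 4πr² = 4.011 m².
T⁴ = 2682/(0.53·5.67×10⁻⁸·4.011) = 2.225×10¹⁰ K⁴.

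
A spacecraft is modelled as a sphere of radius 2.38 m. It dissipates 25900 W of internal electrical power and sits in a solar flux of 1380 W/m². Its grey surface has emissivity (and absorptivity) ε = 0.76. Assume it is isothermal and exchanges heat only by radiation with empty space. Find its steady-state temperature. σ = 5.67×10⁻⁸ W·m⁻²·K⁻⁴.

At steady state, absorbed solar power + internal power = radiated power.
Absorbed: α·S·A_cross = 0.76·1380·17.80 = 18660 W (cross-section πr²).
Total input = 18660 + 25900 = 44560 W.
Radiated: εσ·A_surf·T⁴ with A_surf = 4πr² = 71.18 m².
T⁴ = 44560/(0.76·5.67×10⁻⁸·71.18) = 1.453×10¹⁰ K⁴.

T ≈ 347 K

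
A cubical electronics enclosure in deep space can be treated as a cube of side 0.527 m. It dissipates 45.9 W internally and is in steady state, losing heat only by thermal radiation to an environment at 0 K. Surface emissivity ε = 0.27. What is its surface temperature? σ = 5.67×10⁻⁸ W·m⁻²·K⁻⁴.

T ≈ 206 K

Steady state: internal power = radiated power, P = εσA T⁴.
Radiating area A = 6L² = 1.666 m².
T⁴ = P/(εσA) = 45.9/(0.27·5.67×10⁻⁸·1.666) = 1.799×10⁹ K⁴.
T = (1.799×10⁹)^(1/4).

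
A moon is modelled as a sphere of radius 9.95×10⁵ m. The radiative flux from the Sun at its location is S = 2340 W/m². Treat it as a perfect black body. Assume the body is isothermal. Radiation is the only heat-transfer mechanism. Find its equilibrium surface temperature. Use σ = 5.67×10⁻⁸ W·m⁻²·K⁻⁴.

T ≈ 319 K

At equilibrium, absorbed power = emitted power.
Absorbing cross-section = πr² = 3.110×10¹² m²; emitting surface = 4πr² = 1.244×10¹³ m² (ratio 4).
S·A_cross = εσ·A_surf·T⁴  ⇒  T⁴ = S/(4σ).
T⁴ = 1.00·2340/(4·5.67×10⁻⁸) = 1.032×10¹⁰ K⁴.
T = (1.032×10¹⁰)^(1/4).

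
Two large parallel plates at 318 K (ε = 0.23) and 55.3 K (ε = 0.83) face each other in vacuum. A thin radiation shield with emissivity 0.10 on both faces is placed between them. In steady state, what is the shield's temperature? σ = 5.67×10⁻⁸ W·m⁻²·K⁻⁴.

In steady state the net flux on the hot side equals that on the cold side.
σ(T₁⁴−T_s⁴)/D₁ = σ(T_s⁴−T₂⁴)/D₂, with D₁ = 1/ε₁+1/ε_s−1 = 13.35, D₂ = 1/ε_s+1/ε₂−1 = 10.20.
Solve for T_s⁴: T_s⁴ = (D₂·T₁⁴ + D₁·T₂⁴)/(D₁+D₂) = 4.436×10⁹ K⁴.

T_s ≈ 258 K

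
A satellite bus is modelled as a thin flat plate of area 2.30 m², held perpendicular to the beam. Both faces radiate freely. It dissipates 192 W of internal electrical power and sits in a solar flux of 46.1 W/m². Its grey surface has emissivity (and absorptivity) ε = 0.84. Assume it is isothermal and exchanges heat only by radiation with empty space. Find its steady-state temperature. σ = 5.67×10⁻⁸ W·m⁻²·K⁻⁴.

T ≈ 189 K

At steady state, absorbed solar power + internal power = radiated power.
Absorbed: α·S·A_cross = 0.84·46.1·2.300 = 89.07 W (cross-section A).
Total input = 89.07 + 192 = 281.1 W.
Radiated: εσ·A_surf·T⁴ with A_surf = 2A = 4.600 m².
T⁴ = 281.1/(0.84·5.67×10⁻⁸·4.600) = 1.283×10⁹ K⁴.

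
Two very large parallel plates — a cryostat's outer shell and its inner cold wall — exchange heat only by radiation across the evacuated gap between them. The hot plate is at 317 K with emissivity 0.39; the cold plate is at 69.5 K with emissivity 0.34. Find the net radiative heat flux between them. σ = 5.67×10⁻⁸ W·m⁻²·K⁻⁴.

q ≈ 127 W/m²

For two infinite grey parallel plates, q = σ(T₁⁴ − T₂⁴)/(1/ε₁ + 1/ε₂ − 1).
T₁⁴ − T₂⁴ = 1.010×10¹⁰ − 2.333×10⁷ = 1.007×10¹⁰ K⁴.
1/ε₁ + 1/ε₂ − 1 = 2.564 + 2.941 − 1 = 4.505.
q = 5.67×10⁻⁸ × 1.007×10¹⁰ / 4.505.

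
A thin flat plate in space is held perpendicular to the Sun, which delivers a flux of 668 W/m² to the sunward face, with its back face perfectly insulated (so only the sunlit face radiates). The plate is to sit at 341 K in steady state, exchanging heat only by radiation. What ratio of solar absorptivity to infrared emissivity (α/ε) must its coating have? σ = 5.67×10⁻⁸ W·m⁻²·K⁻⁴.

Balance: αS·A = εσ·1A·T⁴ ⇒ α/ε = σT⁴/S.
α/ε = 5.67×10⁻⁸·(341)⁴/668 = 5.67×10⁻⁸·1.352×10¹⁰/668.

α/ε ≈ 1.15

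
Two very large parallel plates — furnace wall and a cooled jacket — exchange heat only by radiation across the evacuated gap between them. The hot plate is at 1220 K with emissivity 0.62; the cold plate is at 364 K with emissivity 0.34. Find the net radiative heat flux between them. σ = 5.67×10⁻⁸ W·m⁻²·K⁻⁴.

q ≈ 35100 W/m²

For two infinite grey parallel plates, q = σ(T₁⁴ − T₂⁴)/(1/ε₁ + 1/ε₂ − 1).
T₁⁴ − T₂⁴ = 2.215×10¹² − 1.756×10¹⁰ = 2.198×10¹² K⁴.
1/ε₁ + 1/ε₂ − 1 = 1.613 + 2.941 − 1 = 3.554.
q = 5.67×10⁻⁸ × 2.198×10¹² / 3.554.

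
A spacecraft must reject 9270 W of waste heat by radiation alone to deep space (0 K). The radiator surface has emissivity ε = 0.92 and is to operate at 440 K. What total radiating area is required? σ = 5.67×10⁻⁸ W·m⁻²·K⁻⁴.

P = εσA T⁴ ⇒ A = P/(εσT⁴).
T⁴ = 3.748×10¹⁰ K⁴.
A = 9270/(0.92 × 5.67×10⁻⁸ × 3.748×10¹⁰).

A ≈ 4.74 m²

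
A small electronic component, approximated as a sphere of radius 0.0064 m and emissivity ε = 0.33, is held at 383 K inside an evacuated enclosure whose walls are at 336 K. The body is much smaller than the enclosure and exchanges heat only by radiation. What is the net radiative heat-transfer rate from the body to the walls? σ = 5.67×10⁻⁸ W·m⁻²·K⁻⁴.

For a small grey body in a large enclosure: P_net = εσA(T_body⁴ − T_wall⁴).
A = 4πr² = 5.147×10⁻⁴ m²; T_body⁴ − T_wall⁴ = 2.152×10¹⁰ − 1.275×10¹⁰ = 8.772×10⁹ K⁴.
|P_net| = 0.33·5.67×10⁻⁸·5.147×10⁻⁴·8.772×10⁹.

P_net ≈ 0.0845 W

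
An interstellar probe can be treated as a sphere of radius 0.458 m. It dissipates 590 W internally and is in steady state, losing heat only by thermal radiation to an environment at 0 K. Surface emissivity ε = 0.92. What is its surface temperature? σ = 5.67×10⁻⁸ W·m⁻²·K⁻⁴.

Steady state: internal power = radiated power, P = εσA T⁴.
Radiating area A = 4πr² = 2.636 m².
T⁴ = P/(εσA) = 590/(0.92·5.67×10⁻⁸·2.636) = 4.291×10⁹ K⁴.
T = (4.291×10⁹)^(1/4).

T ≈ 256 K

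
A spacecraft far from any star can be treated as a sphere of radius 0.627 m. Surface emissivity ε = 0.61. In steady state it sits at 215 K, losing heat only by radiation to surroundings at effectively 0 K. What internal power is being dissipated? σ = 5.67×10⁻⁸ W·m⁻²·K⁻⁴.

P ≈ 365 W

Steady state: P = εσA T⁴.
A = 4πr² = 4.940 m²; T⁴ = (215)⁴ = 2.137×10⁹ K⁴.
P = 0.61 × 5.67×10⁻⁸ × 4.940 × 2.137×10⁹.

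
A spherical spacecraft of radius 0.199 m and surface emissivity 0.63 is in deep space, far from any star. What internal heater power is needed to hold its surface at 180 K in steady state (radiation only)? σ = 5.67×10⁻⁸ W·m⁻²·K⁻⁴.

P = εσ·4πr²·T⁴.
4πr² = 0.4976 m²; T⁴ = 1.050×10⁹ K⁴.
P = 0.63·5.67×10⁻⁸·0.4976·1.050×10⁹.

P ≈ 18.7 W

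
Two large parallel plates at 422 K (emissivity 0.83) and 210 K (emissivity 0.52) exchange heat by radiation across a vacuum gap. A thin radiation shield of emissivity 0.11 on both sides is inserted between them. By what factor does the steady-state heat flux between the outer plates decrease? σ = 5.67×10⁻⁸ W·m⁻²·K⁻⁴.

Without shield: q₀ = σΔ(T⁴)/(1/ε₁+1/ε₂−1) with denominator 2.128.
With shield the two gaps are in series; the resistances add: (1/ε₁+1/ε_s−1)+(1/ε_s+1/ε₂−1) = 9.296+10.01 = 19.31.
Heat-flux ratio q₀/q = 19.31/2.128.

factor ≈ 9.07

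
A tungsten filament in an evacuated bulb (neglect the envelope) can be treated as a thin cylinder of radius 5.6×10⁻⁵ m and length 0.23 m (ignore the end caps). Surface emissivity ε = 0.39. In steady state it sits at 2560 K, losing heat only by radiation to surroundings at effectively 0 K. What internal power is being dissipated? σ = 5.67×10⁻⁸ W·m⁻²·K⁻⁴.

P ≈ 76.9 W

Steady state: P = εσA T⁴.
A = 2πrL = 8.093×10⁻⁵ m²; T⁴ = (2560)⁴ = 4.295×10¹³ K⁴.
P = 0.39 × 5.67×10⁻⁸ × 8.093×10⁻⁵ × 4.295×10¹³.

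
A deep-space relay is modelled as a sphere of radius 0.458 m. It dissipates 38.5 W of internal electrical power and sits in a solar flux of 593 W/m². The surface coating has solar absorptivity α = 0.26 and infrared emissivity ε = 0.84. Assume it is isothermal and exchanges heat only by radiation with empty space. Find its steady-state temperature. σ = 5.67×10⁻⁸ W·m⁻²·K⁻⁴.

T ≈ 183 K

At steady state, absorbed solar power + internal power = radiated power.
Absorbed: α·S·A_cross = 0.26·593·0.6590 = 101.6 W (cross-section πr²).
Total input = 101.6 + 38.5 = 140.1 W.
Radiated: εσ·A_surf·T⁴ with A_surf = 4πr² = 2.636 m².
T⁴ = 140.1/(0.84·5.67×10⁻⁸·2.636) = 1.116×10⁹ K⁴.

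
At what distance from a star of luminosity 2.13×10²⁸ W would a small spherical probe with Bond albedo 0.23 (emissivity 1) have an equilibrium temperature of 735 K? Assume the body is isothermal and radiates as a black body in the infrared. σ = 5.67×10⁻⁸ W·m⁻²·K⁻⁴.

d ≈ 1.40×10¹¹ m

For an isothermal black-emitting sphere, (1−a)S·πr² = σ·4πr²·T⁴ ⇒ S = 4σT⁴/(1−a).
S = 4·5.67×10⁻⁸·(735)⁴/0.770 = 85960 W/m².
Flux falls as S = L/(4πd²), so d = √(L/(4πS)) = √(2.13×10²⁸/(4π·85960)).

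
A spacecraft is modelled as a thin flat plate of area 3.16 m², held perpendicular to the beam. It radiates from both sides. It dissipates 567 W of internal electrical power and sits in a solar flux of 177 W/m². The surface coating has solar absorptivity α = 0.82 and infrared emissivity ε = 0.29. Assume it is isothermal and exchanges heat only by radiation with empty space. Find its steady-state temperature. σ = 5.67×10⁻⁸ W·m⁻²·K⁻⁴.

At steady state, absorbed solar power + internal power = radiated power.
Absorbed: α·S·A_cross = 0.82·177·3.160 = 458.6 W (cross-section A).
Total input = 458.6 + 567 = 1026 W.
Radiated: εσ·A_surf·T⁴ with A_surf = 2A = 6.320 m².
T⁴ = 1026/(0.29·5.67×10⁻⁸·6.320) = 9.870×10⁹ K⁴.

T ≈ 315 K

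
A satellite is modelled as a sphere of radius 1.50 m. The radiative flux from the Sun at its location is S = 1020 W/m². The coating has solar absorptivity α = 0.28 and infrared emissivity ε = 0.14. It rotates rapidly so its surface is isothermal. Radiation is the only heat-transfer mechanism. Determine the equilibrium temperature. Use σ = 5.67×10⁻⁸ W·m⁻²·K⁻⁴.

At equilibrium, absorbed power = emitted power.
Absorbing cross-section = πr² = 7.069 m²; emitting surface = 4πr² = 28.27 m² (ratio 4).
αS·A_cross = εσ·A_surf·T⁴  ⇒  T⁴ = αS/(ε·4σ).
T⁴ = 0.280·1020/(0.14·4·5.67×10⁻⁸) = 8.995×10⁹ K⁴.
T = (8.995×10⁹)^(1/4).

T ≈ 308 K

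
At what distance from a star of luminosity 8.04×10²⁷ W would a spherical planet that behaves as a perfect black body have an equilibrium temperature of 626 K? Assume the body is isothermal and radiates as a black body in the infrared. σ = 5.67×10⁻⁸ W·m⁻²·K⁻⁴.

For an isothermal black-emitting sphere, (1−a)S·πr² = σ·4πr²·T⁴ ⇒ S = 4σT⁴/(1−a).
S = 4·5.67×10⁻⁸·(626)⁴/1.00 = 34830 W/m².
Flux falls as S = L/(4πd²), so d = √(L/(4πS)) = √(8.04×10²⁷/(4π·34830)).

d ≈ 1.36×10¹¹ m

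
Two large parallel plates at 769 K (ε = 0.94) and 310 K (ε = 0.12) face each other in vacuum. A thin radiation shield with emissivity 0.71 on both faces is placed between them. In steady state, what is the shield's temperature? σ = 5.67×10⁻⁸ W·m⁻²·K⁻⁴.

In steady state the net flux on the hot side equals that on the cold side.
σ(T₁⁴−T_s⁴)/D₁ = σ(T_s⁴−T₂⁴)/D₂, with D₁ = 1/ε₁+1/ε_s−1 = 1.472, D₂ = 1/ε_s+1/ε₂−1 = 8.742.
Solve for T_s⁴: T_s⁴ = (D₂·T₁⁴ + D₁·T₂⁴)/(D₁+D₂) = 3.006×10¹¹ K⁴.

T_s ≈ 740 K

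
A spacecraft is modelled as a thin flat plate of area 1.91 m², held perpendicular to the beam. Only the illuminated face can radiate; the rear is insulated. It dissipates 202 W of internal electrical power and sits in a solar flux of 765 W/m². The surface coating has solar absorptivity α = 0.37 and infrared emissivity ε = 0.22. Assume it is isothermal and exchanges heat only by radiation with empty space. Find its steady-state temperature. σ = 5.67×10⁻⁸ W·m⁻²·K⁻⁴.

At steady state, absorbed solar power + internal power = radiated power.
Absorbed: α·S·A_cross = 0.37·765·1.910 = 540.6 W (cross-section A).
Total input = 540.6 + 202 = 742.6 W.
Radiated: εσ·A_surf·T⁴ with A_surf = A = 1.910 m².
T⁴ = 742.6/(0.22·5.67×10⁻⁸·1.910) = 3.117×10¹⁰ K⁴.

T ≈ 420 K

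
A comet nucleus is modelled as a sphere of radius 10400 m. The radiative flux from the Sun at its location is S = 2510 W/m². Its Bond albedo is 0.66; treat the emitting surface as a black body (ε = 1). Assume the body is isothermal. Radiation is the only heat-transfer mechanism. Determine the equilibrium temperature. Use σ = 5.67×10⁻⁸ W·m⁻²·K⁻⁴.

T ≈ 248 K

At equilibrium, absorbed power = emitted power.
Absorbing cross-section = πr² = 3.398×10⁸ m²; emitting surface = 4πr² = 1.359×10⁹ m² (ratio 4).
(1−a)S·A_cross = εσ·A_surf·T⁴  ⇒  T⁴ = (1−a)S/(4σ).
T⁴ = 0.340·2510/(4·5.67×10⁻⁸) = 3.763×10⁹ K⁴.
T = (3.763×10⁹)^(1/4).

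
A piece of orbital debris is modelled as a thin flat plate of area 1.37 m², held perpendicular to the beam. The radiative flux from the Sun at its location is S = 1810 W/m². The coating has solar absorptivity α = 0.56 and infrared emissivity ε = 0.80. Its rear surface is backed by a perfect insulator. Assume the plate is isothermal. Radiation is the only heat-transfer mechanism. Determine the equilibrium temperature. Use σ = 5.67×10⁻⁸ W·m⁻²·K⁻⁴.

T ≈ 387 K

At equilibrium, absorbed power = emitted power.
Absorbing cross-section = A = 1.370 m²; emitting surface = A = 1.370 m² (ratio 1).
αS·A_cross = εσ·A_surf·T⁴  ⇒  T⁴ = αS/(ε·1σ).
T⁴ = 0.560·1810/(0.80·1·5.67×10⁻⁸) = 2.235×10¹⁰ K⁴.
T = (2.235×10¹⁰)^(1/4).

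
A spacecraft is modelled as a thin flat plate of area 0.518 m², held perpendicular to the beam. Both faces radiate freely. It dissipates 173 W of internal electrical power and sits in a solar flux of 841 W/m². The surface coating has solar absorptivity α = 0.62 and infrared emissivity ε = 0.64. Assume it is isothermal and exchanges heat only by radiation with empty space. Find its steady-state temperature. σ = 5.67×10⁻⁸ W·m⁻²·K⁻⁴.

At steady state, absorbed solar power + internal power = radiated power.
Absorbed: α·S·A_cross = 0.62·841·0.5180 = 270.1 W (cross-section A).
Total input = 270.1 + 173 = 443.1 W.
Radiated: εσ·A_surf·T⁴ with A_surf = 2A = 1.036 m².
T⁴ = 443.1/(0.64·5.67×10⁻⁸·1.036) = 1.179×10¹⁰ K⁴.

T ≈ 329 K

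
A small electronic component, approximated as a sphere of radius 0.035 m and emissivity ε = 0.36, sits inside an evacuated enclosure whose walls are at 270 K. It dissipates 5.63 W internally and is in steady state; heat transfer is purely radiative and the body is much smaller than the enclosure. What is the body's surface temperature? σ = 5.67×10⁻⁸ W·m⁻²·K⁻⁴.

For a small grey body in a large enclosure, net radiated power = εσA(T⁴ − T_w⁴).
Steady state: P = εσA(T⁴ − T_w⁴) with A = 4πr² = 0.01539 m².
T⁴ = P/(εσA) + T_w⁴ = 5.63/(0.36·5.67×10⁻⁸·0.01539) + (270)⁴
    = 1.792×10¹⁰ + 5.314×10⁹ = 2.323×10¹⁰ K⁴.

T ≈ 390 K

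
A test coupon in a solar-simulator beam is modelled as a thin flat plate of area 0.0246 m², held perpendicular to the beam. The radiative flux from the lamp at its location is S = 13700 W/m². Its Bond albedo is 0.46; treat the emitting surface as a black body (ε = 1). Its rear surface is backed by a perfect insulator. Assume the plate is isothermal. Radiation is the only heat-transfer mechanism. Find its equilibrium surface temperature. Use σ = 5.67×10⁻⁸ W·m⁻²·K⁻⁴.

T ≈ 601 K

At equilibrium, absorbed power = emitted power.
Absorbing cross-section = A = 0.02460 m²; emitting surface = A = 0.02460 m² (ratio 1).
(1−a)S·A_cross = εσ·A_surf·T⁴  ⇒  T⁴ = (1−a)S/(1σ).
T⁴ = 0.540·13700/(1·5.67×10⁻⁸) = 1.305×10¹¹ K⁴.
T = (1.305×10¹¹)^(1/4).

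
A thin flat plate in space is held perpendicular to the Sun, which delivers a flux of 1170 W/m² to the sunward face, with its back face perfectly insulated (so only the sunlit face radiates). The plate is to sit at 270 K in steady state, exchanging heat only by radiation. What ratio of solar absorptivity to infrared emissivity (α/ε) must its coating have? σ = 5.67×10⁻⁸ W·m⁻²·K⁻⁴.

Balance: αS·A = εσ·1A·T⁴ ⇒ α/ε = σT⁴/S.
α/ε = 5.67×10⁻⁸·(270)⁴/1170 = 5.67×10⁻⁸·5.314×10⁹/1170.

α/ε ≈ 0.258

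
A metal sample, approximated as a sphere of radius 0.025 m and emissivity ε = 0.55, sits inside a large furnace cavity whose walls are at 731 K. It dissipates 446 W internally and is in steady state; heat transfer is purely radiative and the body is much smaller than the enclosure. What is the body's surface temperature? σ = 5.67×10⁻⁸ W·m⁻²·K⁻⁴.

For a small grey body in a large enclosure, net radiated power = εσA(T⁴ − T_w⁴).
Steady state: P = εσA(T⁴ − T_w⁴) with A = 4πr² = 0.007854 m².
T⁴ = P/(εσA) + T_w⁴ = 446/(0.55·5.67×10⁻⁸·0.007854) + (731)⁴
    = 1.821×10¹² + 2.855×10¹¹ = 2.106×10¹² K⁴.

T ≈ 1200 K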